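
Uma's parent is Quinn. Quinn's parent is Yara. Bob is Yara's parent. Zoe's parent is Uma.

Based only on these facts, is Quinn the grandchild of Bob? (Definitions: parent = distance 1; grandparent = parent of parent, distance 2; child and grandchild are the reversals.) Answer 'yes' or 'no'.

Answer: yes

Derivation:
Reconstructing the parent chain from the given facts:
  Bob -> Yara -> Quinn -> Uma -> Zoe
(each arrow means 'parent of the next')
Positions in the chain (0 = top):
  position of Bob: 0
  position of Yara: 1
  position of Quinn: 2
  position of Uma: 3
  position of Zoe: 4

Quinn is at position 2, Bob is at position 0; signed distance (j - i) = -2.
'grandchild' requires j - i = -2. Actual distance is -2, so the relation HOLDS.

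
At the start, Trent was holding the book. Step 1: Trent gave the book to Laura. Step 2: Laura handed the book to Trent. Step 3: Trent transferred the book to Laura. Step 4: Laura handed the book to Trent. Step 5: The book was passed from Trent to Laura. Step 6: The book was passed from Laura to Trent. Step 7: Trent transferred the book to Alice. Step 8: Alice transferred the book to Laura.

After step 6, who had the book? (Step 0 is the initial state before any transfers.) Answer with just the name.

Tracking the book holder through step 6:
After step 0 (start): Trent
After step 1: Laura
After step 2: Trent
After step 3: Laura
After step 4: Trent
After step 5: Laura
After step 6: Trent

At step 6, the holder is Trent.

Answer: Trent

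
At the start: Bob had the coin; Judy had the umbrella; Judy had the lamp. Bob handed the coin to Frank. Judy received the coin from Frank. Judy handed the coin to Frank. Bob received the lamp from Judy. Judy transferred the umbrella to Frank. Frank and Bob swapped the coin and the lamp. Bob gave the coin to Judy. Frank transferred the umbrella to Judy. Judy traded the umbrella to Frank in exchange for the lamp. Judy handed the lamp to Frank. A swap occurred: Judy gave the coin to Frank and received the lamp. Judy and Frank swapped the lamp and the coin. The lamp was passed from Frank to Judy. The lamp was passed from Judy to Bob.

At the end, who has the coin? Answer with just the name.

Tracking all object holders:
Start: coin:Bob, umbrella:Judy, lamp:Judy
Event 1 (give coin: Bob -> Frank). State: coin:Frank, umbrella:Judy, lamp:Judy
Event 2 (give coin: Frank -> Judy). State: coin:Judy, umbrella:Judy, lamp:Judy
Event 3 (give coin: Judy -> Frank). State: coin:Frank, umbrella:Judy, lamp:Judy
Event 4 (give lamp: Judy -> Bob). State: coin:Frank, umbrella:Judy, lamp:Bob
Event 5 (give umbrella: Judy -> Frank). State: coin:Frank, umbrella:Frank, lamp:Bob
Event 6 (swap coin<->lamp: now coin:Bob, lamp:Frank). State: coin:Bob, umbrella:Frank, lamp:Frank
Event 7 (give coin: Bob -> Judy). State: coin:Judy, umbrella:Frank, lamp:Frank
Event 8 (give umbrella: Frank -> Judy). State: coin:Judy, umbrella:Judy, lamp:Frank
Event 9 (swap umbrella<->lamp: now umbrella:Frank, lamp:Judy). State: coin:Judy, umbrella:Frank, lamp:Judy
Event 10 (give lamp: Judy -> Frank). State: coin:Judy, umbrella:Frank, lamp:Frank
Event 11 (swap coin<->lamp: now coin:Frank, lamp:Judy). State: coin:Frank, umbrella:Frank, lamp:Judy
Event 12 (swap lamp<->coin: now lamp:Frank, coin:Judy). State: coin:Judy, umbrella:Frank, lamp:Frank
Event 13 (give lamp: Frank -> Judy). State: coin:Judy, umbrella:Frank, lamp:Judy
Event 14 (give lamp: Judy -> Bob). State: coin:Judy, umbrella:Frank, lamp:Bob

Final state: coin:Judy, umbrella:Frank, lamp:Bob
The coin is held by Judy.

Answer: Judy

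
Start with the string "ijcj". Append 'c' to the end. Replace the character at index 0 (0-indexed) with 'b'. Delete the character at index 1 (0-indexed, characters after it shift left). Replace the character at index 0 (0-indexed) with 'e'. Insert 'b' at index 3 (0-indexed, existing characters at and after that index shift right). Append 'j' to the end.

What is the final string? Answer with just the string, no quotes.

Applying each edit step by step:
Start: "ijcj"
Op 1 (append 'c'): "ijcj" -> "ijcjc"
Op 2 (replace idx 0: 'i' -> 'b'): "ijcjc" -> "bjcjc"
Op 3 (delete idx 1 = 'j'): "bjcjc" -> "bcjc"
Op 4 (replace idx 0: 'b' -> 'e'): "bcjc" -> "ecjc"
Op 5 (insert 'b' at idx 3): "ecjc" -> "ecjbc"
Op 6 (append 'j'): "ecjbc" -> "ecjbcj"

Answer: ecjbcj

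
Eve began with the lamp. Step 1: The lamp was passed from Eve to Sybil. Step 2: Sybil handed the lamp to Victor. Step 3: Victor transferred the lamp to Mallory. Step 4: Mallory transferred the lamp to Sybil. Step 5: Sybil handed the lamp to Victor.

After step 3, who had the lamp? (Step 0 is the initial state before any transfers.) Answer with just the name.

Answer: Mallory

Derivation:
Tracking the lamp holder through step 3:
After step 0 (start): Eve
After step 1: Sybil
After step 2: Victor
After step 3: Mallory

At step 3, the holder is Mallory.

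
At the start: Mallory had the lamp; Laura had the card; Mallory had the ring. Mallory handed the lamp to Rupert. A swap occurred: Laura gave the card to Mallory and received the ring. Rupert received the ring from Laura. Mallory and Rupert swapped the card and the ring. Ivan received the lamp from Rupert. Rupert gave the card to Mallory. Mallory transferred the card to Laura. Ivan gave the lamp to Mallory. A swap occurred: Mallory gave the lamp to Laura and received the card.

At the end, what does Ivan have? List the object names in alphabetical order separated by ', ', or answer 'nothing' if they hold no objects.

Answer: nothing

Derivation:
Tracking all object holders:
Start: lamp:Mallory, card:Laura, ring:Mallory
Event 1 (give lamp: Mallory -> Rupert). State: lamp:Rupert, card:Laura, ring:Mallory
Event 2 (swap card<->ring: now card:Mallory, ring:Laura). State: lamp:Rupert, card:Mallory, ring:Laura
Event 3 (give ring: Laura -> Rupert). State: lamp:Rupert, card:Mallory, ring:Rupert
Event 4 (swap card<->ring: now card:Rupert, ring:Mallory). State: lamp:Rupert, card:Rupert, ring:Mallory
Event 5 (give lamp: Rupert -> Ivan). State: lamp:Ivan, card:Rupert, ring:Mallory
Event 6 (give card: Rupert -> Mallory). State: lamp:Ivan, card:Mallory, ring:Mallory
Event 7 (give card: Mallory -> Laura). State: lamp:Ivan, card:Laura, ring:Mallory
Event 8 (give lamp: Ivan -> Mallory). State: lamp:Mallory, card:Laura, ring:Mallory
Event 9 (swap lamp<->card: now lamp:Laura, card:Mallory). State: lamp:Laura, card:Mallory, ring:Mallory

Final state: lamp:Laura, card:Mallory, ring:Mallory
Ivan holds: (nothing).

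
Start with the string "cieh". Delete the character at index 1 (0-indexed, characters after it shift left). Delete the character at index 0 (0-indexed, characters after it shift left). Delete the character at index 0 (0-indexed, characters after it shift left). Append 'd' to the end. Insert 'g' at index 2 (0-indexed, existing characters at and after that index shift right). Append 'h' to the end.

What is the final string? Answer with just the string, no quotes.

Applying each edit step by step:
Start: "cieh"
Op 1 (delete idx 1 = 'i'): "cieh" -> "ceh"
Op 2 (delete idx 0 = 'c'): "ceh" -> "eh"
Op 3 (delete idx 0 = 'e'): "eh" -> "h"
Op 4 (append 'd'): "h" -> "hd"
Op 5 (insert 'g' at idx 2): "hd" -> "hdg"
Op 6 (append 'h'): "hdg" -> "hdgh"

Answer: hdgh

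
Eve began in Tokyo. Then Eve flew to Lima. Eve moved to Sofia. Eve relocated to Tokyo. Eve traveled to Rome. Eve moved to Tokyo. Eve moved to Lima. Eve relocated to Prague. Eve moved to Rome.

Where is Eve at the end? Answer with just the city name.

Tracking Eve's location:
Start: Eve is in Tokyo.
After move 1: Tokyo -> Lima. Eve is in Lima.
After move 2: Lima -> Sofia. Eve is in Sofia.
After move 3: Sofia -> Tokyo. Eve is in Tokyo.
After move 4: Tokyo -> Rome. Eve is in Rome.
After move 5: Rome -> Tokyo. Eve is in Tokyo.
After move 6: Tokyo -> Lima. Eve is in Lima.
After move 7: Lima -> Prague. Eve is in Prague.
After move 8: Prague -> Rome. Eve is in Rome.

Answer: Rome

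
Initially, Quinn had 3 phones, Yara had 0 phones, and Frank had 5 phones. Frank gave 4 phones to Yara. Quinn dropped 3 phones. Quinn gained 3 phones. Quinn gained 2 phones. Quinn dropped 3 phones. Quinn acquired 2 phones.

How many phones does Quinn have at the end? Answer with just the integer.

Tracking counts step by step:
Start: Quinn=3, Yara=0, Frank=5
Event 1 (Frank -> Yara, 4): Frank: 5 -> 1, Yara: 0 -> 4. State: Quinn=3, Yara=4, Frank=1
Event 2 (Quinn -3): Quinn: 3 -> 0. State: Quinn=0, Yara=4, Frank=1
Event 3 (Quinn +3): Quinn: 0 -> 3. State: Quinn=3, Yara=4, Frank=1
Event 4 (Quinn +2): Quinn: 3 -> 5. State: Quinn=5, Yara=4, Frank=1
Event 5 (Quinn -3): Quinn: 5 -> 2. State: Quinn=2, Yara=4, Frank=1
Event 6 (Quinn +2): Quinn: 2 -> 4. State: Quinn=4, Yara=4, Frank=1

Quinn's final count: 4

Answer: 4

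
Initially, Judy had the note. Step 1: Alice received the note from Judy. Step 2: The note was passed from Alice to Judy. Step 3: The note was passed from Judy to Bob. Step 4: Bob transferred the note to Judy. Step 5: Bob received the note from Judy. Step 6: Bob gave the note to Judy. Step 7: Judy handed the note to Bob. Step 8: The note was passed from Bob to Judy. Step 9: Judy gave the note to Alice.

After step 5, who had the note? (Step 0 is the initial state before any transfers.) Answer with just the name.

Tracking the note holder through step 5:
After step 0 (start): Judy
After step 1: Alice
After step 2: Judy
After step 3: Bob
After step 4: Judy
After step 5: Bob

At step 5, the holder is Bob.

Answer: Bob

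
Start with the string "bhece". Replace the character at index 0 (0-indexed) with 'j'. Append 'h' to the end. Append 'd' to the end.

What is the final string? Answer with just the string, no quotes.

Applying each edit step by step:
Start: "bhece"
Op 1 (replace idx 0: 'b' -> 'j'): "bhece" -> "jhece"
Op 2 (append 'h'): "jhece" -> "jheceh"
Op 3 (append 'd'): "jheceh" -> "jhecehd"

Answer: jhecehd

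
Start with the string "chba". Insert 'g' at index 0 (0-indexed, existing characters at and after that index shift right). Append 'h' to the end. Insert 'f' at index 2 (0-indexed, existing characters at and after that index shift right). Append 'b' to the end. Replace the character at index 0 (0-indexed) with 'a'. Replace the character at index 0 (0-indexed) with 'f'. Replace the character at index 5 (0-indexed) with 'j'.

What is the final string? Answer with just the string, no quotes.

Answer: fcfhbjhb

Derivation:
Applying each edit step by step:
Start: "chba"
Op 1 (insert 'g' at idx 0): "chba" -> "gchba"
Op 2 (append 'h'): "gchba" -> "gchbah"
Op 3 (insert 'f' at idx 2): "gchbah" -> "gcfhbah"
Op 4 (append 'b'): "gcfhbah" -> "gcfhbahb"
Op 5 (replace idx 0: 'g' -> 'a'): "gcfhbahb" -> "acfhbahb"
Op 6 (replace idx 0: 'a' -> 'f'): "acfhbahb" -> "fcfhbahb"
Op 7 (replace idx 5: 'a' -> 'j'): "fcfhbahb" -> "fcfhbjhb"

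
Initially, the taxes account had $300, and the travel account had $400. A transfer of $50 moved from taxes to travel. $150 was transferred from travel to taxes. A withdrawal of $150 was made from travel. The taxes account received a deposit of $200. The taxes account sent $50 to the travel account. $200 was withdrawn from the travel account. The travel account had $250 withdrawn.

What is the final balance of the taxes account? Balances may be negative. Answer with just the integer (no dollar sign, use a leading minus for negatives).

Tracking account balances step by step:
Start: taxes=300, travel=400
Event 1 (transfer 50 taxes -> travel): taxes: 300 - 50 = 250, travel: 400 + 50 = 450. Balances: taxes=250, travel=450
Event 2 (transfer 150 travel -> taxes): travel: 450 - 150 = 300, taxes: 250 + 150 = 400. Balances: taxes=400, travel=300
Event 3 (withdraw 150 from travel): travel: 300 - 150 = 150. Balances: taxes=400, travel=150
Event 4 (deposit 200 to taxes): taxes: 400 + 200 = 600. Balances: taxes=600, travel=150
Event 5 (transfer 50 taxes -> travel): taxes: 600 - 50 = 550, travel: 150 + 50 = 200. Balances: taxes=550, travel=200
Event 6 (withdraw 200 from travel): travel: 200 - 200 = 0. Balances: taxes=550, travel=0
Event 7 (withdraw 250 from travel): travel: 0 - 250 = -250. Balances: taxes=550, travel=-250

Final balance of taxes: 550

Answer: 550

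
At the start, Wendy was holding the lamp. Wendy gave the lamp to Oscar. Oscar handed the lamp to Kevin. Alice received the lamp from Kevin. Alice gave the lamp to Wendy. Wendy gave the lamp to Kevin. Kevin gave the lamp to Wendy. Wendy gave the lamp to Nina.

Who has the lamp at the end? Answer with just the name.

Tracking the lamp through each event:
Start: Wendy has the lamp.
After event 1: Oscar has the lamp.
After event 2: Kevin has the lamp.
After event 3: Alice has the lamp.
After event 4: Wendy has the lamp.
After event 5: Kevin has the lamp.
After event 6: Wendy has the lamp.
After event 7: Nina has the lamp.

Answer: Nina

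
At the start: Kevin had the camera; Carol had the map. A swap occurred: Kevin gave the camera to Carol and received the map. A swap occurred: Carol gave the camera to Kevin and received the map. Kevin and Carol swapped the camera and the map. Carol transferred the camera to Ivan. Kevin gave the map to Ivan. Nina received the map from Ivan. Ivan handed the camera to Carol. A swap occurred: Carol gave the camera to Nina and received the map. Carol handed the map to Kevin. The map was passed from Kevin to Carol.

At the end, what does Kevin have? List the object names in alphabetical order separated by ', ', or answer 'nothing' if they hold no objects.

Answer: nothing

Derivation:
Tracking all object holders:
Start: camera:Kevin, map:Carol
Event 1 (swap camera<->map: now camera:Carol, map:Kevin). State: camera:Carol, map:Kevin
Event 2 (swap camera<->map: now camera:Kevin, map:Carol). State: camera:Kevin, map:Carol
Event 3 (swap camera<->map: now camera:Carol, map:Kevin). State: camera:Carol, map:Kevin
Event 4 (give camera: Carol -> Ivan). State: camera:Ivan, map:Kevin
Event 5 (give map: Kevin -> Ivan). State: camera:Ivan, map:Ivan
Event 6 (give map: Ivan -> Nina). State: camera:Ivan, map:Nina
Event 7 (give camera: Ivan -> Carol). State: camera:Carol, map:Nina
Event 8 (swap camera<->map: now camera:Nina, map:Carol). State: camera:Nina, map:Carol
Event 9 (give map: Carol -> Kevin). State: camera:Nina, map:Kevin
Event 10 (give map: Kevin -> Carol). State: camera:Nina, map:Carol

Final state: camera:Nina, map:Carol
Kevin holds: (nothing).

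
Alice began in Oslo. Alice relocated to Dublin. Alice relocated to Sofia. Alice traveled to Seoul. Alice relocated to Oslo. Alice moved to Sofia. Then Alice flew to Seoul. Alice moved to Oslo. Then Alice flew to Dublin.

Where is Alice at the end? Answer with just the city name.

Tracking Alice's location:
Start: Alice is in Oslo.
After move 1: Oslo -> Dublin. Alice is in Dublin.
After move 2: Dublin -> Sofia. Alice is in Sofia.
After move 3: Sofia -> Seoul. Alice is in Seoul.
After move 4: Seoul -> Oslo. Alice is in Oslo.
After move 5: Oslo -> Sofia. Alice is in Sofia.
After move 6: Sofia -> Seoul. Alice is in Seoul.
After move 7: Seoul -> Oslo. Alice is in Oslo.
After move 8: Oslo -> Dublin. Alice is in Dublin.

Answer: Dublin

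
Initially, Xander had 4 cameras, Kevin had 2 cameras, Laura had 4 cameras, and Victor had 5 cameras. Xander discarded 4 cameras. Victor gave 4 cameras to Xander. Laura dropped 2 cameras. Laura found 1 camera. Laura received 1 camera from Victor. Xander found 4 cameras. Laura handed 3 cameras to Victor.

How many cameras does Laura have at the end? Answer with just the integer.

Answer: 1

Derivation:
Tracking counts step by step:
Start: Xander=4, Kevin=2, Laura=4, Victor=5
Event 1 (Xander -4): Xander: 4 -> 0. State: Xander=0, Kevin=2, Laura=4, Victor=5
Event 2 (Victor -> Xander, 4): Victor: 5 -> 1, Xander: 0 -> 4. State: Xander=4, Kevin=2, Laura=4, Victor=1
Event 3 (Laura -2): Laura: 4 -> 2. State: Xander=4, Kevin=2, Laura=2, Victor=1
Event 4 (Laura +1): Laura: 2 -> 3. State: Xander=4, Kevin=2, Laura=3, Victor=1
Event 5 (Victor -> Laura, 1): Victor: 1 -> 0, Laura: 3 -> 4. State: Xander=4, Kevin=2, Laura=4, Victor=0
Event 6 (Xander +4): Xander: 4 -> 8. State: Xander=8, Kevin=2, Laura=4, Victor=0
Event 7 (Laura -> Victor, 3): Laura: 4 -> 1, Victor: 0 -> 3. State: Xander=8, Kevin=2, Laura=1, Victor=3

Laura's final count: 1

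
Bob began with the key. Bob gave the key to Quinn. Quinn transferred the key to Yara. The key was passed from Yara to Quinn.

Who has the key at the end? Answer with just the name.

Answer: Quinn

Derivation:
Tracking the key through each event:
Start: Bob has the key.
After event 1: Quinn has the key.
After event 2: Yara has the key.
After event 3: Quinn has the key.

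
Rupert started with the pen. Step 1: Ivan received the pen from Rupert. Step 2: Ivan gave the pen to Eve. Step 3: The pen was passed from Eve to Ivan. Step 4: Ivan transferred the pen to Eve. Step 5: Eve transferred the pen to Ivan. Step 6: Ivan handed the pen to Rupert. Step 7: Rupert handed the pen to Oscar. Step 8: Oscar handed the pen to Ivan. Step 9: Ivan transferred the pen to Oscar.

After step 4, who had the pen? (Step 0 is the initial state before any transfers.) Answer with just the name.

Answer: Eve

Derivation:
Tracking the pen holder through step 4:
After step 0 (start): Rupert
After step 1: Ivan
After step 2: Eve
After step 3: Ivan
After step 4: Eve

At step 4, the holder is Eve.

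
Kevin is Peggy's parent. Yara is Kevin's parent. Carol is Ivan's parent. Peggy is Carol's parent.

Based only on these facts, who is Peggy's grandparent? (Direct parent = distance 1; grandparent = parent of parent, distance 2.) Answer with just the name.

Reconstructing the parent chain from the given facts:
  Yara -> Kevin -> Peggy -> Carol -> Ivan
(each arrow means 'parent of the next')
Positions in the chain (0 = top):
  position of Yara: 0
  position of Kevin: 1
  position of Peggy: 2
  position of Carol: 3
  position of Ivan: 4

Peggy is at position 2; the grandparent is 2 steps up the chain, i.e. position 0: Yara.

Answer: Yara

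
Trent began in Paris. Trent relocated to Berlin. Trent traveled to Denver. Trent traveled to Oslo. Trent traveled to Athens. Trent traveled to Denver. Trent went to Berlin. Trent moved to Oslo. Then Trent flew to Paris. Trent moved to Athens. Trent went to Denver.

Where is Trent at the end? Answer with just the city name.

Tracking Trent's location:
Start: Trent is in Paris.
After move 1: Paris -> Berlin. Trent is in Berlin.
After move 2: Berlin -> Denver. Trent is in Denver.
After move 3: Denver -> Oslo. Trent is in Oslo.
After move 4: Oslo -> Athens. Trent is in Athens.
After move 5: Athens -> Denver. Trent is in Denver.
After move 6: Denver -> Berlin. Trent is in Berlin.
After move 7: Berlin -> Oslo. Trent is in Oslo.
After move 8: Oslo -> Paris. Trent is in Paris.
After move 9: Paris -> Athens. Trent is in Athens.
After move 10: Athens -> Denver. Trent is in Denver.

Answer: Denver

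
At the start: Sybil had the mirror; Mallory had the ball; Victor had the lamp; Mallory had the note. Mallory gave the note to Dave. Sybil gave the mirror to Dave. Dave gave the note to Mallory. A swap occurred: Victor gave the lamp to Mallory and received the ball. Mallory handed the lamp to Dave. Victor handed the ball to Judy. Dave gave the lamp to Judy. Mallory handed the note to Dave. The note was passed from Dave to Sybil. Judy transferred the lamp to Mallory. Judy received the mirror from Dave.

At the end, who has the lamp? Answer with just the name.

Tracking all object holders:
Start: mirror:Sybil, ball:Mallory, lamp:Victor, note:Mallory
Event 1 (give note: Mallory -> Dave). State: mirror:Sybil, ball:Mallory, lamp:Victor, note:Dave
Event 2 (give mirror: Sybil -> Dave). State: mirror:Dave, ball:Mallory, lamp:Victor, note:Dave
Event 3 (give note: Dave -> Mallory). State: mirror:Dave, ball:Mallory, lamp:Victor, note:Mallory
Event 4 (swap lamp<->ball: now lamp:Mallory, ball:Victor). State: mirror:Dave, ball:Victor, lamp:Mallory, note:Mallory
Event 5 (give lamp: Mallory -> Dave). State: mirror:Dave, ball:Victor, lamp:Dave, note:Mallory
Event 6 (give ball: Victor -> Judy). State: mirror:Dave, ball:Judy, lamp:Dave, note:Mallory
Event 7 (give lamp: Dave -> Judy). State: mirror:Dave, ball:Judy, lamp:Judy, note:Mallory
Event 8 (give note: Mallory -> Dave). State: mirror:Dave, ball:Judy, lamp:Judy, note:Dave
Event 9 (give note: Dave -> Sybil). State: mirror:Dave, ball:Judy, lamp:Judy, note:Sybil
Event 10 (give lamp: Judy -> Mallory). State: mirror:Dave, ball:Judy, lamp:Mallory, note:Sybil
Event 11 (give mirror: Dave -> Judy). State: mirror:Judy, ball:Judy, lamp:Mallory, note:Sybil

Final state: mirror:Judy, ball:Judy, lamp:Mallory, note:Sybil
The lamp is held by Mallory.

Answer: Mallory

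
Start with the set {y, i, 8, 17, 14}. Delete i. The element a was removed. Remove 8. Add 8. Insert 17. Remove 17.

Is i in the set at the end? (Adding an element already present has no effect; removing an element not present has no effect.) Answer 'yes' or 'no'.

Answer: no

Derivation:
Tracking the set through each operation:
Start: {14, 17, 8, i, y}
Event 1 (remove i): removed. Set: {14, 17, 8, y}
Event 2 (remove a): not present, no change. Set: {14, 17, 8, y}
Event 3 (remove 8): removed. Set: {14, 17, y}
Event 4 (add 8): added. Set: {14, 17, 8, y}
Event 5 (add 17): already present, no change. Set: {14, 17, 8, y}
Event 6 (remove 17): removed. Set: {14, 8, y}

Final set: {14, 8, y} (size 3)
i is NOT in the final set.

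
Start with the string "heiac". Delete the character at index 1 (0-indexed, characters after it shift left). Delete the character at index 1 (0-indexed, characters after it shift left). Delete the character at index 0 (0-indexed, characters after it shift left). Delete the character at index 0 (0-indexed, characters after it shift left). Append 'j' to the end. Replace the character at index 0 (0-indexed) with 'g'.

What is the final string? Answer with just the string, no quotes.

Applying each edit step by step:
Start: "heiac"
Op 1 (delete idx 1 = 'e'): "heiac" -> "hiac"
Op 2 (delete idx 1 = 'i'): "hiac" -> "hac"
Op 3 (delete idx 0 = 'h'): "hac" -> "ac"
Op 4 (delete idx 0 = 'a'): "ac" -> "c"
Op 5 (append 'j'): "c" -> "cj"
Op 6 (replace idx 0: 'c' -> 'g'): "cj" -> "gj"

Answer: gj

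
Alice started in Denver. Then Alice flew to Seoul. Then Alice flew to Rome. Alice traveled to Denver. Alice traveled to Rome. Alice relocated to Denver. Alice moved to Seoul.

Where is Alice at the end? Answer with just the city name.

Answer: Seoul

Derivation:
Tracking Alice's location:
Start: Alice is in Denver.
After move 1: Denver -> Seoul. Alice is in Seoul.
After move 2: Seoul -> Rome. Alice is in Rome.
After move 3: Rome -> Denver. Alice is in Denver.
After move 4: Denver -> Rome. Alice is in Rome.
After move 5: Rome -> Denver. Alice is in Denver.
After move 6: Denver -> Seoul. Alice is in Seoul.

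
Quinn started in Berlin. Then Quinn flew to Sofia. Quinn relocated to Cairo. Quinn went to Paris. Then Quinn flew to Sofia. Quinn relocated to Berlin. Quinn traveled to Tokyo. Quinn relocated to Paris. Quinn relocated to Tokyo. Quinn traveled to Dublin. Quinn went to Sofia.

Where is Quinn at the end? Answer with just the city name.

Tracking Quinn's location:
Start: Quinn is in Berlin.
After move 1: Berlin -> Sofia. Quinn is in Sofia.
After move 2: Sofia -> Cairo. Quinn is in Cairo.
After move 3: Cairo -> Paris. Quinn is in Paris.
After move 4: Paris -> Sofia. Quinn is in Sofia.
After move 5: Sofia -> Berlin. Quinn is in Berlin.
After move 6: Berlin -> Tokyo. Quinn is in Tokyo.
After move 7: Tokyo -> Paris. Quinn is in Paris.
After move 8: Paris -> Tokyo. Quinn is in Tokyo.
After move 9: Tokyo -> Dublin. Quinn is in Dublin.
After move 10: Dublin -> Sofia. Quinn is in Sofia.

Answer: Sofia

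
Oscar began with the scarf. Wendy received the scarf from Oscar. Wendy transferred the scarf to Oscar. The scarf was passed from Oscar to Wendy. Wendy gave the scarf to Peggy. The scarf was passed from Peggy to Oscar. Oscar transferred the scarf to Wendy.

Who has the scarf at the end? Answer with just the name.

Tracking the scarf through each event:
Start: Oscar has the scarf.
After event 1: Wendy has the scarf.
After event 2: Oscar has the scarf.
After event 3: Wendy has the scarf.
After event 4: Peggy has the scarf.
After event 5: Oscar has the scarf.
After event 6: Wendy has the scarf.

Answer: Wendy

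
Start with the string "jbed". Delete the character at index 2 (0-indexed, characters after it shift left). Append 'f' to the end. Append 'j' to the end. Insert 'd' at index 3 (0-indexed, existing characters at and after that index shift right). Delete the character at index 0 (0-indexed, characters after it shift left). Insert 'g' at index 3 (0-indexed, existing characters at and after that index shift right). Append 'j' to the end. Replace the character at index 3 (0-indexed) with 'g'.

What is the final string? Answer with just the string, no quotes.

Applying each edit step by step:
Start: "jbed"
Op 1 (delete idx 2 = 'e'): "jbed" -> "jbd"
Op 2 (append 'f'): "jbd" -> "jbdf"
Op 3 (append 'j'): "jbdf" -> "jbdfj"
Op 4 (insert 'd' at idx 3): "jbdfj" -> "jbddfj"
Op 5 (delete idx 0 = 'j'): "jbddfj" -> "bddfj"
Op 6 (insert 'g' at idx 3): "bddfj" -> "bddgfj"
Op 7 (append 'j'): "bddgfj" -> "bddgfjj"
Op 8 (replace idx 3: 'g' -> 'g'): "bddgfjj" -> "bddgfjj"

Answer: bddgfjj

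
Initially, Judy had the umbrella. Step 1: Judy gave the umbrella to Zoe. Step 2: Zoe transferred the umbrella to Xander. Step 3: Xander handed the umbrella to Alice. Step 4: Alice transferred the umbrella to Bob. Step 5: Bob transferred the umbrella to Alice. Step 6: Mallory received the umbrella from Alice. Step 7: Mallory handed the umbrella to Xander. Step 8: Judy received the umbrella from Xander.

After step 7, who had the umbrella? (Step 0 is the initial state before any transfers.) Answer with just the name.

Answer: Xander

Derivation:
Tracking the umbrella holder through step 7:
After step 0 (start): Judy
After step 1: Zoe
After step 2: Xander
After step 3: Alice
After step 4: Bob
After step 5: Alice
After step 6: Mallory
After step 7: Xander

At step 7, the holder is Xander.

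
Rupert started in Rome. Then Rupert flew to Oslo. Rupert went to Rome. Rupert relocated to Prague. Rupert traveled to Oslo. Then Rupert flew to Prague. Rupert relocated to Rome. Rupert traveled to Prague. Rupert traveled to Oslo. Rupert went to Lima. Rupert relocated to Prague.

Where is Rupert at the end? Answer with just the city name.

Answer: Prague

Derivation:
Tracking Rupert's location:
Start: Rupert is in Rome.
After move 1: Rome -> Oslo. Rupert is in Oslo.
After move 2: Oslo -> Rome. Rupert is in Rome.
After move 3: Rome -> Prague. Rupert is in Prague.
After move 4: Prague -> Oslo. Rupert is in Oslo.
After move 5: Oslo -> Prague. Rupert is in Prague.
After move 6: Prague -> Rome. Rupert is in Rome.
After move 7: Rome -> Prague. Rupert is in Prague.
After move 8: Prague -> Oslo. Rupert is in Oslo.
After move 9: Oslo -> Lima. Rupert is in Lima.
After move 10: Lima -> Prague. Rupert is in Prague.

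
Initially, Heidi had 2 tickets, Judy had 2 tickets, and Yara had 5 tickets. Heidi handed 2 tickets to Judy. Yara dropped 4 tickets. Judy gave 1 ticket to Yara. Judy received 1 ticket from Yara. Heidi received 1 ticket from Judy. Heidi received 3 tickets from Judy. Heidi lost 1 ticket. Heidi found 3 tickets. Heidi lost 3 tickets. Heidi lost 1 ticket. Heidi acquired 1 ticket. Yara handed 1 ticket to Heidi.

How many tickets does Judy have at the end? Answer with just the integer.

Answer: 0

Derivation:
Tracking counts step by step:
Start: Heidi=2, Judy=2, Yara=5
Event 1 (Heidi -> Judy, 2): Heidi: 2 -> 0, Judy: 2 -> 4. State: Heidi=0, Judy=4, Yara=5
Event 2 (Yara -4): Yara: 5 -> 1. State: Heidi=0, Judy=4, Yara=1
Event 3 (Judy -> Yara, 1): Judy: 4 -> 3, Yara: 1 -> 2. State: Heidi=0, Judy=3, Yara=2
Event 4 (Yara -> Judy, 1): Yara: 2 -> 1, Judy: 3 -> 4. State: Heidi=0, Judy=4, Yara=1
Event 5 (Judy -> Heidi, 1): Judy: 4 -> 3, Heidi: 0 -> 1. State: Heidi=1, Judy=3, Yara=1
Event 6 (Judy -> Heidi, 3): Judy: 3 -> 0, Heidi: 1 -> 4. State: Heidi=4, Judy=0, Yara=1
Event 7 (Heidi -1): Heidi: 4 -> 3. State: Heidi=3, Judy=0, Yara=1
Event 8 (Heidi +3): Heidi: 3 -> 6. State: Heidi=6, Judy=0, Yara=1
Event 9 (Heidi -3): Heidi: 6 -> 3. State: Heidi=3, Judy=0, Yara=1
Event 10 (Heidi -1): Heidi: 3 -> 2. State: Heidi=2, Judy=0, Yara=1
Event 11 (Heidi +1): Heidi: 2 -> 3. State: Heidi=3, Judy=0, Yara=1
Event 12 (Yara -> Heidi, 1): Yara: 1 -> 0, Heidi: 3 -> 4. State: Heidi=4, Judy=0, Yara=0

Judy's final count: 0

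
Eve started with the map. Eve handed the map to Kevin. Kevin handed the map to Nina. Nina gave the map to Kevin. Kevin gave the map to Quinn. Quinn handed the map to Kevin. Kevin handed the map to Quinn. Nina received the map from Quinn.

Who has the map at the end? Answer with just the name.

Answer: Nina

Derivation:
Tracking the map through each event:
Start: Eve has the map.
After event 1: Kevin has the map.
After event 2: Nina has the map.
After event 3: Kevin has the map.
After event 4: Quinn has the map.
After event 5: Kevin has the map.
After event 6: Quinn has the map.
After event 7: Nina has the map.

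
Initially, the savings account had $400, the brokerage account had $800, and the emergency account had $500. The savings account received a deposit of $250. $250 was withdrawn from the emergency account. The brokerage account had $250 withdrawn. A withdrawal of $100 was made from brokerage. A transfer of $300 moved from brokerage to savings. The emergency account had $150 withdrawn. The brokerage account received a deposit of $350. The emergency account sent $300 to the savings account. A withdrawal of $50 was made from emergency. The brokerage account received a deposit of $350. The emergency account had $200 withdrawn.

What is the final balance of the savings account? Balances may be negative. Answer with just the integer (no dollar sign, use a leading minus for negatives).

Answer: 1250

Derivation:
Tracking account balances step by step:
Start: savings=400, brokerage=800, emergency=500
Event 1 (deposit 250 to savings): savings: 400 + 250 = 650. Balances: savings=650, brokerage=800, emergency=500
Event 2 (withdraw 250 from emergency): emergency: 500 - 250 = 250. Balances: savings=650, brokerage=800, emergency=250
Event 3 (withdraw 250 from brokerage): brokerage: 800 - 250 = 550. Balances: savings=650, brokerage=550, emergency=250
Event 4 (withdraw 100 from brokerage): brokerage: 550 - 100 = 450. Balances: savings=650, brokerage=450, emergency=250
Event 5 (transfer 300 brokerage -> savings): brokerage: 450 - 300 = 150, savings: 650 + 300 = 950. Balances: savings=950, brokerage=150, emergency=250
Event 6 (withdraw 150 from emergency): emergency: 250 - 150 = 100. Balances: savings=950, brokerage=150, emergency=100
Event 7 (deposit 350 to brokerage): brokerage: 150 + 350 = 500. Balances: savings=950, brokerage=500, emergency=100
Event 8 (transfer 300 emergency -> savings): emergency: 100 - 300 = -200, savings: 950 + 300 = 1250. Balances: savings=1250, brokerage=500, emergency=-200
Event 9 (withdraw 50 from emergency): emergency: -200 - 50 = -250. Balances: savings=1250, brokerage=500, emergency=-250
Event 10 (deposit 350 to brokerage): brokerage: 500 + 350 = 850. Balances: savings=1250, brokerage=850, emergency=-250
Event 11 (withdraw 200 from emergency): emergency: -250 - 200 = -450. Balances: savings=1250, brokerage=850, emergency=-450

Final balance of savings: 1250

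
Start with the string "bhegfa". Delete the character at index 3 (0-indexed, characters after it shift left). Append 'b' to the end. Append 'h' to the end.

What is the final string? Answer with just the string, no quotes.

Answer: bhefabh

Derivation:
Applying each edit step by step:
Start: "bhegfa"
Op 1 (delete idx 3 = 'g'): "bhegfa" -> "bhefa"
Op 2 (append 'b'): "bhefa" -> "bhefab"
Op 3 (append 'h'): "bhefab" -> "bhefabh"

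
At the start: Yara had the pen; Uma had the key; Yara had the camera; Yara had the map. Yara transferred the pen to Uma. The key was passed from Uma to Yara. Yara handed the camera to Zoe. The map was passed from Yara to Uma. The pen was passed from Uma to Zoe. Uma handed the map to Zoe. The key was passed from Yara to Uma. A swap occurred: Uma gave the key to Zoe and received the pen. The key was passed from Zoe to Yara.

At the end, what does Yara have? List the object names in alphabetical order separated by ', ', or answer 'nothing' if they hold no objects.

Tracking all object holders:
Start: pen:Yara, key:Uma, camera:Yara, map:Yara
Event 1 (give pen: Yara -> Uma). State: pen:Uma, key:Uma, camera:Yara, map:Yara
Event 2 (give key: Uma -> Yara). State: pen:Uma, key:Yara, camera:Yara, map:Yara
Event 3 (give camera: Yara -> Zoe). State: pen:Uma, key:Yara, camera:Zoe, map:Yara
Event 4 (give map: Yara -> Uma). State: pen:Uma, key:Yara, camera:Zoe, map:Uma
Event 5 (give pen: Uma -> Zoe). State: pen:Zoe, key:Yara, camera:Zoe, map:Uma
Event 6 (give map: Uma -> Zoe). State: pen:Zoe, key:Yara, camera:Zoe, map:Zoe
Event 7 (give key: Yara -> Uma). State: pen:Zoe, key:Uma, camera:Zoe, map:Zoe
Event 8 (swap key<->pen: now key:Zoe, pen:Uma). State: pen:Uma, key:Zoe, camera:Zoe, map:Zoe
Event 9 (give key: Zoe -> Yara). State: pen:Uma, key:Yara, camera:Zoe, map:Zoe

Final state: pen:Uma, key:Yara, camera:Zoe, map:Zoe
Yara holds: key.

Answer: key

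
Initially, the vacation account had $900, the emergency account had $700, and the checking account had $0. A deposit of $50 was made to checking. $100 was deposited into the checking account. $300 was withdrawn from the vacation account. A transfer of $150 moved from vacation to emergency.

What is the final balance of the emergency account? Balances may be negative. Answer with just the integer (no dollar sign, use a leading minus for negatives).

Tracking account balances step by step:
Start: vacation=900, emergency=700, checking=0
Event 1 (deposit 50 to checking): checking: 0 + 50 = 50. Balances: vacation=900, emergency=700, checking=50
Event 2 (deposit 100 to checking): checking: 50 + 100 = 150. Balances: vacation=900, emergency=700, checking=150
Event 3 (withdraw 300 from vacation): vacation: 900 - 300 = 600. Balances: vacation=600, emergency=700, checking=150
Event 4 (transfer 150 vacation -> emergency): vacation: 600 - 150 = 450, emergency: 700 + 150 = 850. Balances: vacation=450, emergency=850, checking=150

Final balance of emergency: 850

Answer: 850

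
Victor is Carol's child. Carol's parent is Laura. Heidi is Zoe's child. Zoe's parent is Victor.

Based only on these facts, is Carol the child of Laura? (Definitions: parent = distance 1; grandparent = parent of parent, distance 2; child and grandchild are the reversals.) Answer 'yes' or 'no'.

Reconstructing the parent chain from the given facts:
  Laura -> Carol -> Victor -> Zoe -> Heidi
(each arrow means 'parent of the next')
Positions in the chain (0 = top):
  position of Laura: 0
  position of Carol: 1
  position of Victor: 2
  position of Zoe: 3
  position of Heidi: 4

Carol is at position 1, Laura is at position 0; signed distance (j - i) = -1.
'child' requires j - i = -1. Actual distance is -1, so the relation HOLDS.

Answer: yes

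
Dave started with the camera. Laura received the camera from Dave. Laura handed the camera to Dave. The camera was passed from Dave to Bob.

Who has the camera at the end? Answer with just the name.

Tracking the camera through each event:
Start: Dave has the camera.
After event 1: Laura has the camera.
After event 2: Dave has the camera.
After event 3: Bob has the camera.

Answer: Bob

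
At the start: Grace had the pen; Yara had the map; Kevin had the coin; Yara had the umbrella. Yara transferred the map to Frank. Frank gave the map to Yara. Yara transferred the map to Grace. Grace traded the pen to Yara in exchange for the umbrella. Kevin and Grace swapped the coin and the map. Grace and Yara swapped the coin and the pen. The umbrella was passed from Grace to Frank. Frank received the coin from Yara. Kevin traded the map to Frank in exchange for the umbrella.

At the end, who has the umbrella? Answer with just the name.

Tracking all object holders:
Start: pen:Grace, map:Yara, coin:Kevin, umbrella:Yara
Event 1 (give map: Yara -> Frank). State: pen:Grace, map:Frank, coin:Kevin, umbrella:Yara
Event 2 (give map: Frank -> Yara). State: pen:Grace, map:Yara, coin:Kevin, umbrella:Yara
Event 3 (give map: Yara -> Grace). State: pen:Grace, map:Grace, coin:Kevin, umbrella:Yara
Event 4 (swap pen<->umbrella: now pen:Yara, umbrella:Grace). State: pen:Yara, map:Grace, coin:Kevin, umbrella:Grace
Event 5 (swap coin<->map: now coin:Grace, map:Kevin). State: pen:Yara, map:Kevin, coin:Grace, umbrella:Grace
Event 6 (swap coin<->pen: now coin:Yara, pen:Grace). State: pen:Grace, map:Kevin, coin:Yara, umbrella:Grace
Event 7 (give umbrella: Grace -> Frank). State: pen:Grace, map:Kevin, coin:Yara, umbrella:Frank
Event 8 (give coin: Yara -> Frank). State: pen:Grace, map:Kevin, coin:Frank, umbrella:Frank
Event 9 (swap map<->umbrella: now map:Frank, umbrella:Kevin). State: pen:Grace, map:Frank, coin:Frank, umbrella:Kevin

Final state: pen:Grace, map:Frank, coin:Frank, umbrella:Kevin
The umbrella is held by Kevin.

Answer: Kevin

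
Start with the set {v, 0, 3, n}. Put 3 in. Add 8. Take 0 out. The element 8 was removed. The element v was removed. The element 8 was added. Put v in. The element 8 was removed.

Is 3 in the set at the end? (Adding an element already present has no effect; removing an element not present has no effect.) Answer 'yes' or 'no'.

Answer: yes

Derivation:
Tracking the set through each operation:
Start: {0, 3, n, v}
Event 1 (add 3): already present, no change. Set: {0, 3, n, v}
Event 2 (add 8): added. Set: {0, 3, 8, n, v}
Event 3 (remove 0): removed. Set: {3, 8, n, v}
Event 4 (remove 8): removed. Set: {3, n, v}
Event 5 (remove v): removed. Set: {3, n}
Event 6 (add 8): added. Set: {3, 8, n}
Event 7 (add v): added. Set: {3, 8, n, v}
Event 8 (remove 8): removed. Set: {3, n, v}

Final set: {3, n, v} (size 3)
3 is in the final set.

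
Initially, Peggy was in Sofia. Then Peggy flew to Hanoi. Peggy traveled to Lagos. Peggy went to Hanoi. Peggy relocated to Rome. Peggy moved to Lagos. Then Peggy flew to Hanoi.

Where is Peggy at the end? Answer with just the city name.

Answer: Hanoi

Derivation:
Tracking Peggy's location:
Start: Peggy is in Sofia.
After move 1: Sofia -> Hanoi. Peggy is in Hanoi.
After move 2: Hanoi -> Lagos. Peggy is in Lagos.
After move 3: Lagos -> Hanoi. Peggy is in Hanoi.
After move 4: Hanoi -> Rome. Peggy is in Rome.
After move 5: Rome -> Lagos. Peggy is in Lagos.
After move 6: Lagos -> Hanoi. Peggy is in Hanoi.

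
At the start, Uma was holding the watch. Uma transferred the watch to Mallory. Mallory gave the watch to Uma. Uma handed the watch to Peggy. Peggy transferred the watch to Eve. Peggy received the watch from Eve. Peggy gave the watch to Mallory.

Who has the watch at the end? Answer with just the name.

Tracking the watch through each event:
Start: Uma has the watch.
After event 1: Mallory has the watch.
After event 2: Uma has the watch.
After event 3: Peggy has the watch.
After event 4: Eve has the watch.
After event 5: Peggy has the watch.
After event 6: Mallory has the watch.

Answer: Mallory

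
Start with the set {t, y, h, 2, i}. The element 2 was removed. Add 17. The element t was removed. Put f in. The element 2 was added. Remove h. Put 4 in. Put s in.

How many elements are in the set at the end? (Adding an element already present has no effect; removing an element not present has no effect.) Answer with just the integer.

Answer: 7

Derivation:
Tracking the set through each operation:
Start: {2, h, i, t, y}
Event 1 (remove 2): removed. Set: {h, i, t, y}
Event 2 (add 17): added. Set: {17, h, i, t, y}
Event 3 (remove t): removed. Set: {17, h, i, y}
Event 4 (add f): added. Set: {17, f, h, i, y}
Event 5 (add 2): added. Set: {17, 2, f, h, i, y}
Event 6 (remove h): removed. Set: {17, 2, f, i, y}
Event 7 (add 4): added. Set: {17, 2, 4, f, i, y}
Event 8 (add s): added. Set: {17, 2, 4, f, i, s, y}

Final set: {17, 2, 4, f, i, s, y} (size 7)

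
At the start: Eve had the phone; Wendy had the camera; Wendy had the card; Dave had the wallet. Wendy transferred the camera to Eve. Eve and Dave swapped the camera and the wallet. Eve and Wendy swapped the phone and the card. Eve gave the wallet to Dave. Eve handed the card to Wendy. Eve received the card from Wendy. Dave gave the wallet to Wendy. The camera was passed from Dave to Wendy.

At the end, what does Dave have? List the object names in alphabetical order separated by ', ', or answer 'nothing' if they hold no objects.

Answer: nothing

Derivation:
Tracking all object holders:
Start: phone:Eve, camera:Wendy, card:Wendy, wallet:Dave
Event 1 (give camera: Wendy -> Eve). State: phone:Eve, camera:Eve, card:Wendy, wallet:Dave
Event 2 (swap camera<->wallet: now camera:Dave, wallet:Eve). State: phone:Eve, camera:Dave, card:Wendy, wallet:Eve
Event 3 (swap phone<->card: now phone:Wendy, card:Eve). State: phone:Wendy, camera:Dave, card:Eve, wallet:Eve
Event 4 (give wallet: Eve -> Dave). State: phone:Wendy, camera:Dave, card:Eve, wallet:Dave
Event 5 (give card: Eve -> Wendy). State: phone:Wendy, camera:Dave, card:Wendy, wallet:Dave
Event 6 (give card: Wendy -> Eve). State: phone:Wendy, camera:Dave, card:Eve, wallet:Dave
Event 7 (give wallet: Dave -> Wendy). State: phone:Wendy, camera:Dave, card:Eve, wallet:Wendy
Event 8 (give camera: Dave -> Wendy). State: phone:Wendy, camera:Wendy, card:Eve, wallet:Wendy

Final state: phone:Wendy, camera:Wendy, card:Eve, wallet:Wendy
Dave holds: (nothing).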